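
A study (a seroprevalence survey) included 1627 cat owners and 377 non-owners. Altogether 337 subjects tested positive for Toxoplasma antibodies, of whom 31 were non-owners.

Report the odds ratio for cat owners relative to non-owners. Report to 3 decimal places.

cat owners with the outcome: 337 − 31 = 306
cat owners without the outcome: 1627 − 306 = 1321
non-owners without the outcome: 377 − 31 = 346
OR = (306 × 346) / (1321 × 31) = 105876/40951 ≈ 2.585

2.585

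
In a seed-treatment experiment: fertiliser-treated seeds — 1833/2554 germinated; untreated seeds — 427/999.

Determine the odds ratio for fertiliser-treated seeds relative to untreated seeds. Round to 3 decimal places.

OR = (1833 × 572) / (721 × 427) = 1048476/307867 ≈ 3.406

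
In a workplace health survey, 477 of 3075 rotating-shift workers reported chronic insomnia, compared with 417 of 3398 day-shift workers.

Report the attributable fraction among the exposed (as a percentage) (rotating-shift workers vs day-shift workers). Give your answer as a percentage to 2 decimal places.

risk, rotating-shift workers = 477/3075 = 0.1551
risk, day-shift workers = 417/3398 = 0.1227
AR% = (0.1551 − 0.1227) / 0.1551 = 0.2089 → 20.89%

AR% ≈ 20.89%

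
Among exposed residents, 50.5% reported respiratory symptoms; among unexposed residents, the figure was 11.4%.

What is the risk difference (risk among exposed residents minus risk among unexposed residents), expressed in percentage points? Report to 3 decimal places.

RD: 39.100

risk difference = 0.5050 − 0.1140 = 0.3910 → 39.100 percentage points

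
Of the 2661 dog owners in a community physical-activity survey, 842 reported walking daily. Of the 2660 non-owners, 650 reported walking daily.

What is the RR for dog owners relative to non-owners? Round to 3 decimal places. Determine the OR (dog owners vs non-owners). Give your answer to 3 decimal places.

RR = 1.295; OR = 1.431

risk, dog owners = 842/2661 = 0.3164
risk, non-owners = 650/2660 = 0.2444
RR = 0.3164 / 0.2444 = 1.295
OR = (842 × 2010) / (1819 × 650) = 1692420/1182350 ≈ 1.431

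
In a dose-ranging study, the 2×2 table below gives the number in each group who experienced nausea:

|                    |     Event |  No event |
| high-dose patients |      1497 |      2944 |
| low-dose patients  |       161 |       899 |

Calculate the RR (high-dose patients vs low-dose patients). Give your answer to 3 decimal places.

2.219

risk, high-dose patients = 1497/4441 = 0.3371
risk, low-dose patients = 161/1060 = 0.1519
RR = 0.3371 / 0.1519 = 2.219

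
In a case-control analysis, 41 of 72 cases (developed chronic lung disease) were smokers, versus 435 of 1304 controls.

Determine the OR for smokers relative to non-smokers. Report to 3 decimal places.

OR = (41 × 869) / (435 × 31) = 35629/13485 ≈ 2.642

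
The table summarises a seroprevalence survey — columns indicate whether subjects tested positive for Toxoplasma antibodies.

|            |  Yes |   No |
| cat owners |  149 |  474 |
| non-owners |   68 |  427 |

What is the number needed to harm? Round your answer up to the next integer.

risk, cat owners = 149/623 = 0.239165
risk, non-owners = 68/495 = 0.137374
absolute risk difference = 0.101792
1 / 0.101792 = 9.824 → round up → 10

10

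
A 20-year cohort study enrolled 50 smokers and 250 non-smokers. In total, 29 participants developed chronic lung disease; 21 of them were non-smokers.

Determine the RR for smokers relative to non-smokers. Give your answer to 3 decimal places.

1.905

smokers with the outcome: 29 − 21 = 8
smokers without the outcome: 50 − 8 = 42
non-smokers without the outcome: 250 − 21 = 229
risk, smokers = 8/50 = 0.1600
risk, non-smokers = 21/250 = 0.0840
RR = 0.1600 / 0.0840 = 1.905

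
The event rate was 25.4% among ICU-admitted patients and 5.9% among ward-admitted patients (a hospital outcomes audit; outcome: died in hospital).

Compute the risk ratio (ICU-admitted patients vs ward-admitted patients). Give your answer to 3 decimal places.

RR = 0.2540 / 0.0590 = 4.305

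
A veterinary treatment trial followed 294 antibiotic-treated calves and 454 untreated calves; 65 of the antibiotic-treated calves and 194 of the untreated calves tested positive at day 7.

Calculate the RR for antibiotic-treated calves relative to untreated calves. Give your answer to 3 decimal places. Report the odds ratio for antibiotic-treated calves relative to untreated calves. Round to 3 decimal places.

RR = 0.517; OR = 0.380

risk, antibiotic-treated calves = 65/294 = 0.2211
risk, untreated calves = 194/454 = 0.4273
RR = 0.2211 / 0.4273 = 0.517
OR = (65 × 260) / (229 × 194) = 16900/44426 ≈ 0.380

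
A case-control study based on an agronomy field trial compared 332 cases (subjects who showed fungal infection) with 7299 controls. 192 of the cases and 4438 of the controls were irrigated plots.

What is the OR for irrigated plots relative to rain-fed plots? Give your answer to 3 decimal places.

odds, irrigated plots = 192/4438 = 0.04326
odds, rain-fed plots = 140/2861 = 0.04893
OR = 0.04326 / 0.04893 = 0.884

OR ≈ 0.884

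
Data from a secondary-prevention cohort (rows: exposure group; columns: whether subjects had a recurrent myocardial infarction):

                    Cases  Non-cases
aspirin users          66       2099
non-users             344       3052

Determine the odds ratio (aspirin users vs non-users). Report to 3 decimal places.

OR = (66 × 3052) / (2099 × 344) = 201432/722056 ≈ 0.279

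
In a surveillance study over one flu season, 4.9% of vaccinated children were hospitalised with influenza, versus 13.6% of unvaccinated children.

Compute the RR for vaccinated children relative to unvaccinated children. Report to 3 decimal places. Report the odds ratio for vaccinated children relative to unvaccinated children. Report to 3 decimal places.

RR = 0.360; OR = 0.327

RR = 0.04900 / 0.13600 = 0.360
odds, vaccinated children = 0.04900/0.95100 = 0.05152
odds, unvaccinated children = 0.13600/0.86400 = 0.15741
OR = 0.05152 / 0.15741 = 0.327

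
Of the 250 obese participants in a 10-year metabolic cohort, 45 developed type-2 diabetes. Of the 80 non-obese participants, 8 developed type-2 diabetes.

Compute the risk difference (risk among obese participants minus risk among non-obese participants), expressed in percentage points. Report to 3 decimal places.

RD: 8.000

risk, obese participants = 45/250 = 0.1800
risk, non-obese participants = 8/80 = 0.1000
risk difference = 0.1800 − 0.1000 = 0.0800 → 8.000 percentage points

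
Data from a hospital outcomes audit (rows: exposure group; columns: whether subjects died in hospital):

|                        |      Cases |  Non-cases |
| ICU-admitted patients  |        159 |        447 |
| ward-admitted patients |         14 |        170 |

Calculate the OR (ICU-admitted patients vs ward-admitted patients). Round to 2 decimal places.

4.32

odds, ICU-admitted patients = 159/447 = 0.3557
odds, ward-admitted patients = 14/170 = 0.0824
OR = 0.3557 / 0.0824 = 4.32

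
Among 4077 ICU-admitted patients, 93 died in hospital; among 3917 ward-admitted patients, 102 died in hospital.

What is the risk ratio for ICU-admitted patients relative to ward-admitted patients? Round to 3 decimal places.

0.876

risk, ICU-admitted patients = 93/4077 = 0.02281
risk, ward-admitted patients = 102/3917 = 0.02604
RR = 0.02281 / 0.02604 = 0.876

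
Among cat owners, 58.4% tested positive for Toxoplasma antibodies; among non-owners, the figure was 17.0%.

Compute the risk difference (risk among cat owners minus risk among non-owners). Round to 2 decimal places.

risk difference = 0.5840 − 0.1700 = 0.41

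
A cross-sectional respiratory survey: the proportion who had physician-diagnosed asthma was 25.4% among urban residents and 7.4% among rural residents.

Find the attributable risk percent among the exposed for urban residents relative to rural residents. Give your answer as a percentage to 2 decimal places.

AR% = (0.2540 − 0.0740) / 0.2540 = 0.7087 → 70.87%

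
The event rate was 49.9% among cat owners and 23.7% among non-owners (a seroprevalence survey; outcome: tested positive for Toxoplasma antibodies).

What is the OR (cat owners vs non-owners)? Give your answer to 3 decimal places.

odds, cat owners = 0.4990/0.5010 = 0.9960
odds, non-owners = 0.2370/0.7630 = 0.3106
OR = 0.9960 / 0.3106 = 3.207

3.207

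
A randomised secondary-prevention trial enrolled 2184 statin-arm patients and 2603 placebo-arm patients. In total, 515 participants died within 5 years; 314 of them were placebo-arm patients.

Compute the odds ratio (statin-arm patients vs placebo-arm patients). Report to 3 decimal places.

OR: 0.739

statin-arm patients with the outcome: 515 − 314 = 201
statin-arm patients without the outcome: 2184 − 201 = 1983
placebo-arm patients without the outcome: 2603 − 314 = 2289
OR = (201 × 2289) / (1983 × 314) = 460089/622662 ≈ 0.739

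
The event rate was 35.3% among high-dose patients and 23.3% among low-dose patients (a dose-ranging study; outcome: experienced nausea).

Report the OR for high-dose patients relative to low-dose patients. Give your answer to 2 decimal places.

odds, high-dose patients = 0.3530/0.6470 = 0.5456
odds, low-dose patients = 0.2330/0.7670 = 0.3038
OR = 0.5456 / 0.3038 = 1.80

1.80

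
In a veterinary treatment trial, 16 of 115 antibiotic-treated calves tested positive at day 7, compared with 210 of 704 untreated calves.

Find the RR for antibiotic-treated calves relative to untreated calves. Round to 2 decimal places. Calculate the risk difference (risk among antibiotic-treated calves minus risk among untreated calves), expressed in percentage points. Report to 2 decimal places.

RR = 0.47; RD = -15.92

risk, antibiotic-treated calves = 16/115 = 0.1391
risk, untreated calves = 210/704 = 0.2983
RR = 0.1391 / 0.2983 = 0.47
risk difference = 0.1391 − 0.2983 = -0.1592 → -15.92 percentage points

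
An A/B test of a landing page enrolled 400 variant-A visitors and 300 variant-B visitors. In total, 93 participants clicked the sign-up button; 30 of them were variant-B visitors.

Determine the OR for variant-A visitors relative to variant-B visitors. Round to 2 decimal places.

1.68

variant-A visitors with the outcome: 93 − 30 = 63
variant-A visitors without the outcome: 400 − 63 = 337
variant-B visitors without the outcome: 300 − 30 = 270
OR = (63 × 270) / (337 × 30) = 17010/10110 ≈ 1.68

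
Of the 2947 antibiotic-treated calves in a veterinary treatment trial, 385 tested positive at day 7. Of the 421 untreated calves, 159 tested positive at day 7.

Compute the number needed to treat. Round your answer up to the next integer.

risk, antibiotic-treated calves = 385/2947 = 0.130641
risk, untreated calves = 159/421 = 0.377672
absolute risk difference = 0.247031
1 / 0.247031 = 4.048 → round up → 5

NNT: 5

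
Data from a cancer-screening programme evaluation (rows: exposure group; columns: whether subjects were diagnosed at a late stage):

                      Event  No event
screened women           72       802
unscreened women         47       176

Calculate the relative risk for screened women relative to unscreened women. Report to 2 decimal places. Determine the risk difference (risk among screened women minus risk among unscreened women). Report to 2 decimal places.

risk, screened women = 72/874 = 0.0824
risk, unscreened women = 47/223 = 0.2108
RR = 0.0824 / 0.2108 = 0.39
risk difference = 0.0824 − 0.2108 = -0.13

RR = 0.39; RD = -0.13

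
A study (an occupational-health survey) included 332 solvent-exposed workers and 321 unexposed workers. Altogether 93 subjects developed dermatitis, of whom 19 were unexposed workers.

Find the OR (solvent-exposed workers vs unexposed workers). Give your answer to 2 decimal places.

solvent-exposed workers with the outcome: 93 − 19 = 74
solvent-exposed workers without the outcome: 332 − 74 = 258
unexposed workers without the outcome: 321 − 19 = 302
odds, solvent-exposed workers = 74/258 = 0.2868
odds, unexposed workers = 19/302 = 0.0629
OR = 0.2868 / 0.0629 = 4.56

OR ≈ 4.56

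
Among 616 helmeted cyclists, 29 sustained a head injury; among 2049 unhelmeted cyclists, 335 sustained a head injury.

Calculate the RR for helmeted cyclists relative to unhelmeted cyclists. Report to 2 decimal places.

risk, helmeted cyclists = 29/616 = 0.04708
risk, unhelmeted cyclists = 335/2049 = 0.16349
RR = 0.04708 / 0.16349 = 0.29

RR = 0.29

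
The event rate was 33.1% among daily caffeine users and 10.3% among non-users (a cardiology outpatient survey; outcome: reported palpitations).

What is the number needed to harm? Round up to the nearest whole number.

absolute risk difference = 0.228000
1 / 0.228000 = 4.386 → round up → 5

NNH = 5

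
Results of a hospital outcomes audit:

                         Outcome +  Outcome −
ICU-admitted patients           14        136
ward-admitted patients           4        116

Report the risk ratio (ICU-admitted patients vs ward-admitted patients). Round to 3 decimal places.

risk, ICU-admitted patients = 14/150 = 0.09333
risk, ward-admitted patients = 4/120 = 0.03333
RR = 0.09333 / 0.03333 = 2.800

RR = 2.800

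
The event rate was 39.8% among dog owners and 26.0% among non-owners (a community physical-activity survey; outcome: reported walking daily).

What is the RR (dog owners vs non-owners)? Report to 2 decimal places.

RR = 0.3980 / 0.2600 = 1.53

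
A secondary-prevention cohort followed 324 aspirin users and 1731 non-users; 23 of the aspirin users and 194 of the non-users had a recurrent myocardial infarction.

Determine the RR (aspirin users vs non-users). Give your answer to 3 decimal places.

risk, aspirin users = 23/324 = 0.0710
risk, non-users = 194/1731 = 0.1121
RR = 0.0710 / 0.1121 = 0.633

0.633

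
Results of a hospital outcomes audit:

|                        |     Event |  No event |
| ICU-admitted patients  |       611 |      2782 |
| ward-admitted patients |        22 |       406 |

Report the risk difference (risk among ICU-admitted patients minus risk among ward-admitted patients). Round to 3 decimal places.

RD ≈ 0.129

risk, ICU-admitted patients = 611/3393 = 0.1801
risk, ward-admitted patients = 22/428 = 0.0514
risk difference = 0.1801 − 0.0514 = 0.129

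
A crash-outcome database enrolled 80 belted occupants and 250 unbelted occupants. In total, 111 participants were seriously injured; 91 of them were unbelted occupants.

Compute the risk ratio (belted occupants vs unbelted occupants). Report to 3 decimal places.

belted occupants with the outcome: 111 − 91 = 20
belted occupants without the outcome: 80 − 20 = 60
unbelted occupants without the outcome: 250 − 91 = 159
risk, belted occupants = 20/80 = 0.2500
risk, unbelted occupants = 91/250 = 0.3640
RR = 0.2500 / 0.3640 = 0.687

0.687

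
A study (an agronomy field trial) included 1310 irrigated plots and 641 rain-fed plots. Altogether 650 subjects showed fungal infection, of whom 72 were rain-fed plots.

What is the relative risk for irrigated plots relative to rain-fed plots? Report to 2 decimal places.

irrigated plots with the outcome: 650 − 72 = 578
irrigated plots without the outcome: 1310 − 578 = 732
rain-fed plots without the outcome: 641 − 72 = 569
risk, irrigated plots = 578/1310 = 0.4412
risk, rain-fed plots = 72/641 = 0.1123
RR = 0.4412 / 0.1123 = 3.93

RR = 3.93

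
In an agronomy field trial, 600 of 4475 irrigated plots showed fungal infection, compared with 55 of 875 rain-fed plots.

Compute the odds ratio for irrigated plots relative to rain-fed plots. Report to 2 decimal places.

OR = (600 × 820) / (3875 × 55) = 492000/213125 ≈ 2.31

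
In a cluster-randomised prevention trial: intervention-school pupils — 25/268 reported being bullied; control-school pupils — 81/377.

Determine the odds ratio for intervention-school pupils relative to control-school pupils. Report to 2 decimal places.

OR = (25 × 296) / (243 × 81) = 7400/19683 ≈ 0.38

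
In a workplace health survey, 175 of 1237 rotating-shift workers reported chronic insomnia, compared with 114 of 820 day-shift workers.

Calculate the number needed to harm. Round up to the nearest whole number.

risk, rotating-shift workers = 175/1237 = 0.141471
risk, day-shift workers = 114/820 = 0.139024
absolute risk difference = 0.002447
1 / 0.002447 = 408.664 → round up → 409

NNH = 409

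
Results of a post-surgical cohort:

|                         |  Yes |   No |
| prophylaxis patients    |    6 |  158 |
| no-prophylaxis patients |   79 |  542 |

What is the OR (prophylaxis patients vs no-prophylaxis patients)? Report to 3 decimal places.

OR = (6 × 542) / (158 × 79) = 3252/12482 ≈ 0.261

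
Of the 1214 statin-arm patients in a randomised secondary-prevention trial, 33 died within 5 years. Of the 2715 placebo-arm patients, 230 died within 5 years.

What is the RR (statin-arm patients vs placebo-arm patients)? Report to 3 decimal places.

0.321

risk, statin-arm patients = 33/1214 = 0.02718
risk, placebo-arm patients = 230/2715 = 0.08471
RR = 0.02718 / 0.08471 = 0.321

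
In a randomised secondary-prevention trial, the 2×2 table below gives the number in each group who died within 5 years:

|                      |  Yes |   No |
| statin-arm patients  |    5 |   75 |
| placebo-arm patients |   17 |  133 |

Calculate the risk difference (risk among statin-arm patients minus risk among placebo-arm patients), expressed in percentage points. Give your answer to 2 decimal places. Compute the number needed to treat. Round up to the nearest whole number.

RD = -5.08; NNT = 20

risk, statin-arm patients = 5/80 = 0.0625
risk, placebo-arm patients = 17/150 = 0.1133
risk difference = 0.0625 − 0.1133 = -0.0508 → -5.08 percentage points
absolute risk difference = 0.050833
1 / 0.050833 = 19.672 → round up → 20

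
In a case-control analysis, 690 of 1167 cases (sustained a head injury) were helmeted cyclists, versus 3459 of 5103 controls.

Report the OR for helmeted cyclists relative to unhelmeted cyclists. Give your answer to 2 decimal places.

OR = (690 × 1644) / (3459 × 477) = 1134360/1649943 ≈ 0.69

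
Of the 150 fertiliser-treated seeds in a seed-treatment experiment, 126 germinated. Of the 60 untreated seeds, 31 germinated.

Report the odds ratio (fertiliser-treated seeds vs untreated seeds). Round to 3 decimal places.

odds, fertiliser-treated seeds = 126/24 = 5.2500
odds, untreated seeds = 31/29 = 1.0690
OR = 5.2500 / 1.0690 = 4.911

OR: 4.911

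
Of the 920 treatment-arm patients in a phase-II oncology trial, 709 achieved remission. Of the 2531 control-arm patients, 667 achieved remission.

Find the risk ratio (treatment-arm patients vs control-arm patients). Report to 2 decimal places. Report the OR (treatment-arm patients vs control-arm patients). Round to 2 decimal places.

risk, treatment-arm patients = 709/920 = 0.7707
risk, control-arm patients = 667/2531 = 0.2635
RR = 0.7707 / 0.2635 = 2.92
OR = (709 × 1864) / (211 × 667) = 1321576/140737 ≈ 9.39

RR = 2.92; OR = 9.39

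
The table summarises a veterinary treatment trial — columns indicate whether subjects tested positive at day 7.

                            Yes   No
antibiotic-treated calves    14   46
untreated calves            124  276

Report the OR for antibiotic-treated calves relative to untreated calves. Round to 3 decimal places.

OR = (14 × 276) / (46 × 124) = 3864/5704 ≈ 0.677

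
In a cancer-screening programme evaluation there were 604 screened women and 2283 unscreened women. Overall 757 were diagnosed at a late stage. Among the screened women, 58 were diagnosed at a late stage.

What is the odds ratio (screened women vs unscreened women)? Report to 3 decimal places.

screened women without the outcome: 604 − 58 = 546
unscreened women with the outcome: 757 − 58 = 699
unscreened women without the outcome: 2283 − 699 = 1584
OR = (58 × 1584) / (546 × 699) = 91872/381654 ≈ 0.241

OR = 0.241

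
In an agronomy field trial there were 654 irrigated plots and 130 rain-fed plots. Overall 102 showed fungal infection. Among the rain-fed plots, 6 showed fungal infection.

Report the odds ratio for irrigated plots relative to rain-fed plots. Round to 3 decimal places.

OR = 3.556

irrigated plots with the outcome: 102 − 6 = 96
irrigated plots without the outcome: 654 − 96 = 558
rain-fed plots without the outcome: 130 − 6 = 124
OR = (96 × 124) / (558 × 6) = 11904/3348 ≈ 3.556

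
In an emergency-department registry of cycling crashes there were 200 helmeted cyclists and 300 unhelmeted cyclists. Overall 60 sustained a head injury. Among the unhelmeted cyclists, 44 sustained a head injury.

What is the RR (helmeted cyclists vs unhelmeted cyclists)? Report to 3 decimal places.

RR: 0.545

helmeted cyclists with the outcome: 60 − 44 = 16
helmeted cyclists without the outcome: 200 − 16 = 184
unhelmeted cyclists without the outcome: 300 − 44 = 256
risk, helmeted cyclists = 16/200 = 0.0800
risk, unhelmeted cyclists = 44/300 = 0.1467
RR = 0.0800 / 0.1467 = 0.545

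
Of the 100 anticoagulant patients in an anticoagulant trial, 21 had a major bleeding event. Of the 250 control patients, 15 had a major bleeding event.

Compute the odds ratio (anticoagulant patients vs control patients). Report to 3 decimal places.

OR = (21 × 235) / (79 × 15) = 4935/1185 ≈ 4.165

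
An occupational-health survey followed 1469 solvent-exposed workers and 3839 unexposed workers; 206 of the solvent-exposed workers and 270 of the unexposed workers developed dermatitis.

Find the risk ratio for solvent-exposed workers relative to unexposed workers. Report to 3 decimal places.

risk, solvent-exposed workers = 206/1469 = 0.1402
risk, unexposed workers = 270/3839 = 0.0703
RR = 0.1402 / 0.0703 = 1.994

RR: 1.994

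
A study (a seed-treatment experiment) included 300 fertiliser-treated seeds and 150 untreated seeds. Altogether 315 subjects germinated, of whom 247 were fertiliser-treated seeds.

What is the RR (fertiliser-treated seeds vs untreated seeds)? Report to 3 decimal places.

fertiliser-treated seeds without the outcome: 300 − 247 = 53
untreated seeds with the outcome: 315 − 247 = 68
untreated seeds without the outcome: 150 − 68 = 82
risk, fertiliser-treated seeds = 247/300 = 0.8233
risk, untreated seeds = 68/150 = 0.4533
RR = 0.8233 / 0.4533 = 1.816

RR ≈ 1.816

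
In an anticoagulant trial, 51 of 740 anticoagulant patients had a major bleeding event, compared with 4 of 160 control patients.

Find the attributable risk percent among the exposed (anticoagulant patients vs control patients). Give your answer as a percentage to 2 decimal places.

AR%: 63.73%

risk, anticoagulant patients = 51/740 = 0.06892
risk, control patients = 4/160 = 0.02500
AR% = (0.06892 − 0.02500) / 0.06892 = 0.6373 → 63.73%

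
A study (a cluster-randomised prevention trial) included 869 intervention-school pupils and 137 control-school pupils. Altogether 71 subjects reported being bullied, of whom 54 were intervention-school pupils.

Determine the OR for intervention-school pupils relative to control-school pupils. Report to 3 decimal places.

intervention-school pupils without the outcome: 869 − 54 = 815
control-school pupils with the outcome: 71 − 54 = 17
control-school pupils without the outcome: 137 − 17 = 120
OR = (54 × 120) / (815 × 17) = 6480/13855 ≈ 0.468

0.468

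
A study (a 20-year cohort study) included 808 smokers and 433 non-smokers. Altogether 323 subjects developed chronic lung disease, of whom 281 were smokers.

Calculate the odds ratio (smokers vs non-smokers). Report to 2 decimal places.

OR: 4.96

smokers without the outcome: 808 − 281 = 527
non-smokers with the outcome: 323 − 281 = 42
non-smokers without the outcome: 433 − 42 = 391
odds, smokers = 281/527 = 0.5332
odds, non-smokers = 42/391 = 0.1074
OR = 0.5332 / 0.1074 = 4.96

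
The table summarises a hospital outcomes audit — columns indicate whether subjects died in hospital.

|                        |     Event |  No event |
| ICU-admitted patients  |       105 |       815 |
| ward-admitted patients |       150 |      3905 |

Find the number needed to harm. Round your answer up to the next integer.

risk, ICU-admitted patients = 105/920 = 0.114130
risk, ward-admitted patients = 150/4055 = 0.036991
absolute risk difference = 0.077139
1 / 0.077139 = 12.964 → round up → 13

13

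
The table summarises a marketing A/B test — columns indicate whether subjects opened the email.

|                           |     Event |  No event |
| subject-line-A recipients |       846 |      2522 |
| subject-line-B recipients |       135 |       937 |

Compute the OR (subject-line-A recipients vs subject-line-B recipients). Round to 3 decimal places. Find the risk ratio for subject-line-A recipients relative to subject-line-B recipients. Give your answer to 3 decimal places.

odds, subject-line-A recipients = 846/2522 = 0.3354
odds, subject-line-B recipients = 135/937 = 0.1441
OR = 0.3354 / 0.1441 = 2.328
risk, subject-line-A recipients = 846/3368 = 0.2512
risk, subject-line-B recipients = 135/1072 = 0.1259
RR = 0.2512 / 0.1259 = 1.995

OR = 2.328; RR = 1.995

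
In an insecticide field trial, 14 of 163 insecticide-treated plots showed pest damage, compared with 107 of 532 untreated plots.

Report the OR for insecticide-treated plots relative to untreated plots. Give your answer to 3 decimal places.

0.373

odds, insecticide-treated plots = 14/149 = 0.0940
odds, untreated plots = 107/425 = 0.2518
OR = 0.0940 / 0.2518 = 0.373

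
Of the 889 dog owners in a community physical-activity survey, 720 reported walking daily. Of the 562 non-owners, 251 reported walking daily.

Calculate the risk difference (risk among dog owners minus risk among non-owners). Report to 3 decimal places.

RD ≈ 0.363

risk, dog owners = 720/889 = 0.8099
risk, non-owners = 251/562 = 0.4466
risk difference = 0.8099 − 0.4466 = 0.363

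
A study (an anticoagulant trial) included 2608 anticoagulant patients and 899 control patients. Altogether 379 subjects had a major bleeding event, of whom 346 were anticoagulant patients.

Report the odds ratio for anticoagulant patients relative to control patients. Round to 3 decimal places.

anticoagulant patients without the outcome: 2608 − 346 = 2262
control patients with the outcome: 379 − 346 = 33
control patients without the outcome: 899 − 33 = 866
OR = (346 × 866) / (2262 × 33) = 299636/74646 ≈ 4.014

OR ≈ 4.014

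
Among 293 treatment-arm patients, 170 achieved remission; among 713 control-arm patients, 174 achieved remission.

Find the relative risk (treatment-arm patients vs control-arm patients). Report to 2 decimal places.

RR = 2.38

risk, treatment-arm patients = 170/293 = 0.5802
risk, control-arm patients = 174/713 = 0.2440
RR = 0.5802 / 0.2440 = 2.38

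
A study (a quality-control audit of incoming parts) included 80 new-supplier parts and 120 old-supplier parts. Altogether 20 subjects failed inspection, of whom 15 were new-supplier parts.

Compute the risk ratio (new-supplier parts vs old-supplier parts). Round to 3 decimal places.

new-supplier parts without the outcome: 80 − 15 = 65
old-supplier parts with the outcome: 20 − 15 = 5
old-supplier parts without the outcome: 120 − 5 = 115
risk, new-supplier parts = 15/80 = 0.18750
risk, old-supplier parts = 5/120 = 0.04167
RR = 0.18750 / 0.04167 = 4.500

4.500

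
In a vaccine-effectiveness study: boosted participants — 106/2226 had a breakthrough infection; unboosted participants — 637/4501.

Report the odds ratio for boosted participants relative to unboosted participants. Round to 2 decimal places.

OR = (106 × 3864) / (2120 × 637) = 409584/1350440 ≈ 0.30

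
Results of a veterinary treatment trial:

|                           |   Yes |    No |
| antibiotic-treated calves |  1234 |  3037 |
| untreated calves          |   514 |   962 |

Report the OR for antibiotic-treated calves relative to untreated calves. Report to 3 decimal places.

odds, antibiotic-treated calves = 1234/3037 = 0.4063
odds, untreated calves = 514/962 = 0.5343
OR = 0.4063 / 0.5343 = 0.760

0.760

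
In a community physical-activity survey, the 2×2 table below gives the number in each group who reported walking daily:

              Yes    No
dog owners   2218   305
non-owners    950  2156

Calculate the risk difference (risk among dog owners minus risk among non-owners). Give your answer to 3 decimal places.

0.573

risk, dog owners = 2218/2523 = 0.8791
risk, non-owners = 950/3106 = 0.3059
risk difference = 0.8791 − 0.3059 = 0.573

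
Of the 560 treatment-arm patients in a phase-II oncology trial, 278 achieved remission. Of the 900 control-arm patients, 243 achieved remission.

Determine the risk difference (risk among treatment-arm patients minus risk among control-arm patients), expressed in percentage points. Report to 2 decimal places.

22.64

risk, treatment-arm patients = 278/560 = 0.4964
risk, control-arm patients = 243/900 = 0.2700
risk difference = 0.4964 − 0.2700 = 0.2264 → 22.64 percentage points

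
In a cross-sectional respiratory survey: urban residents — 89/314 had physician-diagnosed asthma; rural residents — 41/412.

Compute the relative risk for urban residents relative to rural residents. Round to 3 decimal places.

RR: 2.848

risk, urban residents = 89/314 = 0.2834
risk, rural residents = 41/412 = 0.0995
RR = 0.2834 / 0.0995 = 2.848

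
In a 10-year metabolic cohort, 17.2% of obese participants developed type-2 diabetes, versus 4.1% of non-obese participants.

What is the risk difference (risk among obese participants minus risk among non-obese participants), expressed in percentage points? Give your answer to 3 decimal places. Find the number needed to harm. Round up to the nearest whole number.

risk difference = 0.17200 − 0.04100 = 0.13100 → 13.100 percentage points
absolute risk difference = 0.131000
1 / 0.131000 = 7.634 → round up → 8

RD = 13.100; NNH = 8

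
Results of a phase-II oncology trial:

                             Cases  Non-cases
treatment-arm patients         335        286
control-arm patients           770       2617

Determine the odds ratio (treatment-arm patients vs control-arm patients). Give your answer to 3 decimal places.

OR = 3.981

odds, treatment-arm patients = 335/286 = 1.1713
odds, control-arm patients = 770/2617 = 0.2942
OR = 1.1713 / 0.2942 = 3.981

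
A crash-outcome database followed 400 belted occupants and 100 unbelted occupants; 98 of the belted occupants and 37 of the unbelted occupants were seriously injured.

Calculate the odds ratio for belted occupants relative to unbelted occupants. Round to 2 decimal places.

OR = (98 × 63) / (302 × 37) = 6174/11174 ≈ 0.55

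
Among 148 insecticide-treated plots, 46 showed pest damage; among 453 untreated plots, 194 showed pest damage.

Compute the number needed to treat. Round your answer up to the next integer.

NNT: 9

risk, insecticide-treated plots = 46/148 = 0.310811
risk, untreated plots = 194/453 = 0.428256
absolute risk difference = 0.117445
1 / 0.117445 = 8.515 → round up → 9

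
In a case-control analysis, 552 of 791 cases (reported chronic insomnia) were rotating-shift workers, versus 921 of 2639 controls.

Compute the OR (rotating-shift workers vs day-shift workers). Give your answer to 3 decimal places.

OR = (552 × 1718) / (921 × 239) = 948336/220119 ≈ 4.308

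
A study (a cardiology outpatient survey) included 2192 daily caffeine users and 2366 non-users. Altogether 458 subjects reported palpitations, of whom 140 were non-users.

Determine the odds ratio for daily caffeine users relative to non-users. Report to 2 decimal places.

daily caffeine users with the outcome: 458 − 140 = 318
daily caffeine users without the outcome: 2192 − 318 = 1874
non-users without the outcome: 2366 − 140 = 2226
odds, daily caffeine users = 318/1874 = 0.1697
odds, non-users = 140/2226 = 0.0629
OR = 0.1697 / 0.0629 = 2.70

2.70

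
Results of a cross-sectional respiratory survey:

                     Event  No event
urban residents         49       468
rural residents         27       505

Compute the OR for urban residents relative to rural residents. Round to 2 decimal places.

odds, urban residents = 49/468 = 0.1047
odds, rural residents = 27/505 = 0.0535
OR = 0.1047 / 0.0535 = 1.96

OR: 1.96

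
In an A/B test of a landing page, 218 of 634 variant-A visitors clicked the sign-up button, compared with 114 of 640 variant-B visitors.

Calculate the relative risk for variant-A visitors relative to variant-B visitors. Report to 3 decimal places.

1.930

risk, variant-A visitors = 218/634 = 0.3438
risk, variant-B visitors = 114/640 = 0.1781
RR = 0.3438 / 0.1781 = 1.930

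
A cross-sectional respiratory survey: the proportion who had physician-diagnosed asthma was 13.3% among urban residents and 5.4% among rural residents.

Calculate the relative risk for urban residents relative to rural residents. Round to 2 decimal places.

RR = 0.1330 / 0.0540 = 2.46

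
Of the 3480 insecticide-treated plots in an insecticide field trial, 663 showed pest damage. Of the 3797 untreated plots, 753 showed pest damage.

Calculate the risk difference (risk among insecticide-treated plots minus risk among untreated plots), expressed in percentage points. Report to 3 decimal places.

RD = -0.780

risk, insecticide-treated plots = 663/3480 = 0.1905
risk, untreated plots = 753/3797 = 0.1983
risk difference = 0.1905 − 0.1983 = -0.0078 → -0.780 percentage points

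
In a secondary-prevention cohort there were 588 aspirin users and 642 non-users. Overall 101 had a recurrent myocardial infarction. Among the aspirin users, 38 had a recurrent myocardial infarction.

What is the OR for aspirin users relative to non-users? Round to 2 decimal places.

aspirin users without the outcome: 588 − 38 = 550
non-users with the outcome: 101 − 38 = 63
non-users without the outcome: 642 − 63 = 579
OR = (38 × 579) / (550 × 63) = 22002/34650 ≈ 0.63

0.63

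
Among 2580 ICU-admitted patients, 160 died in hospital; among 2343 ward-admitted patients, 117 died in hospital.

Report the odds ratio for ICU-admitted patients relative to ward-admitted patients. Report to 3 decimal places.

OR = (160 × 2226) / (2420 × 117) = 356160/283140 ≈ 1.258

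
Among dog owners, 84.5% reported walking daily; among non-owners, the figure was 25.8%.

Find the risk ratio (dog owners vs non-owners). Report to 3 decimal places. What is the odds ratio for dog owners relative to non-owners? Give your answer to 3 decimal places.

RR = 0.8450 / 0.2580 = 3.275
odds, dog owners = 0.8450/0.1550 = 5.4516
odds, non-owners = 0.2580/0.7420 = 0.3477
OR = 5.4516 / 0.3477 = 15.679

RR = 3.275; OR = 15.679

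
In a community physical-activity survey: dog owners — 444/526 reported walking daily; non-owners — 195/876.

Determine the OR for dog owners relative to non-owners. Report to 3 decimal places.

OR = (444 × 681) / (82 × 195) = 302364/15990 ≈ 18.910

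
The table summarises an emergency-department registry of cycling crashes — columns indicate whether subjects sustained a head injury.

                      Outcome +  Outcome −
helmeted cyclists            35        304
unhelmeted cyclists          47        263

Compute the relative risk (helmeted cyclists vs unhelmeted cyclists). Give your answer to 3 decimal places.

risk, helmeted cyclists = 35/339 = 0.1032
risk, unhelmeted cyclists = 47/310 = 0.1516
RR = 0.1032 / 0.1516 = 0.681

0.681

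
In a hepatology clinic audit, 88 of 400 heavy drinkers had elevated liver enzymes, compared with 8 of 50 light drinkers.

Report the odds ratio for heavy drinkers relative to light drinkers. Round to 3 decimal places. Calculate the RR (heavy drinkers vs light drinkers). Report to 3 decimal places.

OR = 1.481; RR = 1.375

odds, heavy drinkers = 88/312 = 0.2821
odds, light drinkers = 8/42 = 0.1905
OR = 0.2821 / 0.1905 = 1.481
risk, heavy drinkers = 88/400 = 0.2200
risk, light drinkers = 8/50 = 0.1600
RR = 0.2200 / 0.1600 = 1.375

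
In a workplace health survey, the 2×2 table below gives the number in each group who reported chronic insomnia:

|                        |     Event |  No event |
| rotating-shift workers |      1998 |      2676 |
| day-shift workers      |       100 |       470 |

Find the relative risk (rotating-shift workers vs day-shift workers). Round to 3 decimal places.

risk, rotating-shift workers = 1998/4674 = 0.4275
risk, day-shift workers = 100/570 = 0.1754
RR = 0.4275 / 0.1754 = 2.437

2.437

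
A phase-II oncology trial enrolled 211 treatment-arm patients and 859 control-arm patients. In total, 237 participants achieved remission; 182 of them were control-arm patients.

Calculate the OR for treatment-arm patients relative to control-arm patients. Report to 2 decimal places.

treatment-arm patients with the outcome: 237 − 182 = 55
treatment-arm patients without the outcome: 211 − 55 = 156
control-arm patients without the outcome: 859 − 182 = 677
odds, treatment-arm patients = 55/156 = 0.3526
odds, control-arm patients = 182/677 = 0.2688
OR = 0.3526 / 0.2688 = 1.31

1.31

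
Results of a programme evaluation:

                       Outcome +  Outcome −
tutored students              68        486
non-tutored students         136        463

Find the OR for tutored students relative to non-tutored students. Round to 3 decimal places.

OR: 0.476

odds, tutored students = 68/486 = 0.1399
odds, non-tutored students = 136/463 = 0.2937
OR = 0.1399 / 0.2937 = 0.476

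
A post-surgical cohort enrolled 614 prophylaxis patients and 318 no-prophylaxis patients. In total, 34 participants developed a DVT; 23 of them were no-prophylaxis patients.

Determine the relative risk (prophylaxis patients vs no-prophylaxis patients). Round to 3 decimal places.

prophylaxis patients with the outcome: 34 − 23 = 11
prophylaxis patients without the outcome: 614 − 11 = 603
no-prophylaxis patients without the outcome: 318 − 23 = 295
risk, prophylaxis patients = 11/614 = 0.01792
risk, no-prophylaxis patients = 23/318 = 0.07233
RR = 0.01792 / 0.07233 = 0.248

0.248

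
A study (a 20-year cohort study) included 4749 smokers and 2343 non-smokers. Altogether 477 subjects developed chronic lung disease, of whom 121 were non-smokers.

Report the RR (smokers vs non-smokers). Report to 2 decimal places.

smokers with the outcome: 477 − 121 = 356
smokers without the outcome: 4749 − 356 = 4393
non-smokers without the outcome: 2343 − 121 = 2222
risk, smokers = 356/4749 = 0.0750
risk, non-smokers = 121/2343 = 0.0516
RR = 0.0750 / 0.0516 = 1.45

RR: 1.45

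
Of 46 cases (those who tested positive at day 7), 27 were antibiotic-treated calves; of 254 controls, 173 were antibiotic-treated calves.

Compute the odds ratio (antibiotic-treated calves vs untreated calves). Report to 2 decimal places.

OR = (27 × 81) / (173 × 19) = 2187/3287 ≈ 0.67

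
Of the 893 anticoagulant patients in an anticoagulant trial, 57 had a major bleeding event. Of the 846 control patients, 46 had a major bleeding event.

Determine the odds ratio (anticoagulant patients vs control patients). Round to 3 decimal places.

OR = (57 × 800) / (836 × 46) = 45600/38456 ≈ 1.186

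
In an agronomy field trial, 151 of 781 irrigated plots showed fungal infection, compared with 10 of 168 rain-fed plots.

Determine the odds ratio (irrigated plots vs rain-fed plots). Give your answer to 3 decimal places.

OR: 3.787

odds, irrigated plots = 151/630 = 0.2397
odds, rain-fed plots = 10/158 = 0.0633
OR = 0.2397 / 0.0633 = 3.787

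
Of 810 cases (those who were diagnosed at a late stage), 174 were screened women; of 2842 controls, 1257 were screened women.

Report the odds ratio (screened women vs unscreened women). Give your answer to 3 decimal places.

odds, screened women = 174/1257 = 0.1384
odds, unscreened women = 636/1585 = 0.4013
OR = 0.1384 / 0.4013 = 0.345

OR = 0.345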